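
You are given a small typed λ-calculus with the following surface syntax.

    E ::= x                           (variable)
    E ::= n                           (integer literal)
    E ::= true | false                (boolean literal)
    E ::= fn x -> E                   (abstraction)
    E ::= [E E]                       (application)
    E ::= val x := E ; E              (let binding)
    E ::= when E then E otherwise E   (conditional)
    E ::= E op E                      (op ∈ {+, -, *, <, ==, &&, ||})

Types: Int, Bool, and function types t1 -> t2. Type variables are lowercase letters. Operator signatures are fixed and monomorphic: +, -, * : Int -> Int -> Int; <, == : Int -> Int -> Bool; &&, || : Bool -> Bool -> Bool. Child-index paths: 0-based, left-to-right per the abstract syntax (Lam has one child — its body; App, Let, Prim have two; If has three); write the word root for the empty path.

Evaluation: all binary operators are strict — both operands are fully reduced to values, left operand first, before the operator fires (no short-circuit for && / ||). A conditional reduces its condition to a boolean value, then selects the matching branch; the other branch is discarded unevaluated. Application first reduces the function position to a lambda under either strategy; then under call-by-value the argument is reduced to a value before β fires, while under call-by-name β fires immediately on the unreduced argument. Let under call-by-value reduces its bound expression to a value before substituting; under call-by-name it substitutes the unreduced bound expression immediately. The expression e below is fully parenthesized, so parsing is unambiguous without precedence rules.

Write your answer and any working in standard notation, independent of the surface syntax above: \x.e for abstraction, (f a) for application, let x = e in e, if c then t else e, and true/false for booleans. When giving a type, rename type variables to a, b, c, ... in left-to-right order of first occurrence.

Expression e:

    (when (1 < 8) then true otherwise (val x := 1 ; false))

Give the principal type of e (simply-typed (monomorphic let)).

Derivation:
  unify Int ~ Int
  unify Int ~ Int
  unify Bool ~ Bool
let x : Int
  unify Bool ~ Bool

Answer: Bool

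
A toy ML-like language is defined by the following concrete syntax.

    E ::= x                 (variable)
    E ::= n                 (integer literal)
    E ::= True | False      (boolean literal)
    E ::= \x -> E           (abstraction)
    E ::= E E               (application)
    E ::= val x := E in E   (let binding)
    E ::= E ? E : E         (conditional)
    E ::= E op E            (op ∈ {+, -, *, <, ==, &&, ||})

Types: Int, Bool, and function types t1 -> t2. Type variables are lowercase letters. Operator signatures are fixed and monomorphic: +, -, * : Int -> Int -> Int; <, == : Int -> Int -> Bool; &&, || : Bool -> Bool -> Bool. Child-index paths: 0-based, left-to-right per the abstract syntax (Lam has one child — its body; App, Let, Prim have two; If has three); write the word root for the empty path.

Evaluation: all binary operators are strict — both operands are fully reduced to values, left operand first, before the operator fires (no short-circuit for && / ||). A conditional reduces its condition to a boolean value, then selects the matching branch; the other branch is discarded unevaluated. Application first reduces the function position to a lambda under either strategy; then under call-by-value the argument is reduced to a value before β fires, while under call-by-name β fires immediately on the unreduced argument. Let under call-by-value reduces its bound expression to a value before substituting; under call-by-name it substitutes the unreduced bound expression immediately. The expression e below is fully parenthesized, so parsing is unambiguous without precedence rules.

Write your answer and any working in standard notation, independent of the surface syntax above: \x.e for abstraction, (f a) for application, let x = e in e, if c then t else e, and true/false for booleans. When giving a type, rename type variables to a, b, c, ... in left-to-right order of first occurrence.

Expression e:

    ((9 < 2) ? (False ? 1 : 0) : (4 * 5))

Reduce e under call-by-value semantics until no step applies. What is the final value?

Answer: 20

Trace:
step 0: (if (9 < 2) then (if false then 1 else 0) else (4 * 5))
step 1: [delta@0] (if false then (if false then 1 else 0) else (4 * 5))
step 2: [if@root] (4 * 5)
step 3: [delta@root] 20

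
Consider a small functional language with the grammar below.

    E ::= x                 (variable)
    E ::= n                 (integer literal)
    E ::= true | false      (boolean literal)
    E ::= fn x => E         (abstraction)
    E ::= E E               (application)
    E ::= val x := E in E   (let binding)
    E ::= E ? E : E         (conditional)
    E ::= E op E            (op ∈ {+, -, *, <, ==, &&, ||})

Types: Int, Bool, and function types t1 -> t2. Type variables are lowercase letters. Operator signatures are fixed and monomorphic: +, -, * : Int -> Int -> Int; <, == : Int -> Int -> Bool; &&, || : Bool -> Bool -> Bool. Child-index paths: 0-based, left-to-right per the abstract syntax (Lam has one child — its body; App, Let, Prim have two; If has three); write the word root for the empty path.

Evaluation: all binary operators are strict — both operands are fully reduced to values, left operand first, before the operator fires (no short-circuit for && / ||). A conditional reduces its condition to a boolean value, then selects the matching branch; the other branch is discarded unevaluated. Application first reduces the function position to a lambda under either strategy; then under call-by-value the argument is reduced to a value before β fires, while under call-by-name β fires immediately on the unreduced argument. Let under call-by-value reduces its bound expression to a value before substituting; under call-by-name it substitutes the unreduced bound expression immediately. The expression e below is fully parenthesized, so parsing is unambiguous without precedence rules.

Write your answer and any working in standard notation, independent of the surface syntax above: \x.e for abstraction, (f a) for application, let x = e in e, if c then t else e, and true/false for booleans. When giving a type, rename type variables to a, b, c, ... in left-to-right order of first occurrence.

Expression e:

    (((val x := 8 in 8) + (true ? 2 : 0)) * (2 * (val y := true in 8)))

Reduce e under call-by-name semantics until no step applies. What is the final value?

Answer: 160

Trace:
step 0: (((let x = 8 in 8) + (if true then 2 else 0)) * (2 * (let y = true in 8)))
step 1: [let@0.0] ((8 + (if true then 2 else 0)) * (2 * (let y = true in 8)))
step 2: [if@0.1] ((8 + 2) * (2 * (let y = true in 8)))
step 3: [delta@0] (10 * (2 * (let y = true in 8)))
step 4: [let@1.1] (10 * (2 * 8))
step 5: [delta@1] (10 * 16)
step 6: [delta@root] 160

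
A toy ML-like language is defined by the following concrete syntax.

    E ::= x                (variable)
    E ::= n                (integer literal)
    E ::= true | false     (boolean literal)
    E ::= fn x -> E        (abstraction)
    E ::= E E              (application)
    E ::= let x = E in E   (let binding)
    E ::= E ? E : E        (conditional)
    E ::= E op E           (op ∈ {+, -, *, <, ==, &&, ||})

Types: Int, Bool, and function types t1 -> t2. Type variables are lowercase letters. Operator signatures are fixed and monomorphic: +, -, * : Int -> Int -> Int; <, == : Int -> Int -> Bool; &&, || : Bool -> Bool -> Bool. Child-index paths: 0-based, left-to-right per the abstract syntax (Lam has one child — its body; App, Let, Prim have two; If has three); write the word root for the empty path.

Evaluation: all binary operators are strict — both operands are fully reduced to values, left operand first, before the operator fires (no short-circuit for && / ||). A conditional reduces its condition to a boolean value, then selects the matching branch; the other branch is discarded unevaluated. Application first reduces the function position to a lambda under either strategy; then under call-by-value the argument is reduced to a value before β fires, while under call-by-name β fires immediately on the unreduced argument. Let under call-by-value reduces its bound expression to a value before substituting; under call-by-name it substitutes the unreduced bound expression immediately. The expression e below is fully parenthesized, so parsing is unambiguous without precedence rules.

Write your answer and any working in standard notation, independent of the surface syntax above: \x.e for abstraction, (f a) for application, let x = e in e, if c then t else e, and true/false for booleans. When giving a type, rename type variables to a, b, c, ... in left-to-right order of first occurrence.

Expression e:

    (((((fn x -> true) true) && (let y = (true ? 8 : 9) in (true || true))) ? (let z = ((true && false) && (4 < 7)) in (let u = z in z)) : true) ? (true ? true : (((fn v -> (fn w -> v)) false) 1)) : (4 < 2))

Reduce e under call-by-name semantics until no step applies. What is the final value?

Working:
step 0: (if (if (((\x.true) true) && (let y = (if true then 8 else 9) in (true || true))) then (let z = ((true && false) && (4 < 7)) in (let u = z in z)) else true) then (if true then true else (((\v.(\w.v)) false) 1)) else (4 < 2))
step 1: [beta@0.0.0] (if (if (true && (let y = (if true then 8 else 9) in (true || true))) then (let z = ((true && false) && (4 < 7)) in (let u = z in z)) else true) then (if true then true else (((\v.(\w.v)) false) 1)) else (4 < 2))
step 2: [let@0.0.1] (if (if (true && (true || true)) then (let z = ((true && false) && (4 < 7)) in (let u = z in z)) else true) then (if true then true else (((\v.(\w.v)) false) 1)) else (4 < 2))
step 3: [delta@0.0.1] (if (if (true && true) then (let z = ((true && false) && (4 < 7)) in (let u = z in z)) else true) then (if true then true else (((\v.(\w.v)) false) 1)) else (4 < 2))
step 4: [delta@0.0] (if (if true then (let z = ((true && false) && (4 < 7)) in (let u = z in z)) else true) then (if true then true else (((\v.(\w.v)) false) 1)) else (4 < 2))
step 5: [if@0] (if (let z = ((true && false) && (4 < 7)) in (let u = z in z)) then (if true then true else (((\v.(\w.v)) false) 1)) else (4 < 2))
step 6: [let@0] (if (let u = ((true && false) && (4 < 7)) in ((true && false) && (4 < 7))) then (if true then true else (((\v.(\w.v)) false) 1)) else (4 < 2))
step 7: [let@0] (if ((true && false) && (4 < 7)) then (if true then true else (((\v.(\w.v)) false) 1)) else (4 < 2))
step 8: [delta@0.0] (if (false && (4 < 7)) then (if true then true else (((\v.(\w.v)) false) 1)) else (4 < 2))
step 9: [delta@0.1] (if (false && true) then (if true then true else (((\v.(\w.v)) false) 1)) else (4 < 2))
step 10: [delta@0] (if false then (if true then true else (((\v.(\w.v)) false) 1)) else (4 < 2))
step 11: [if@root] (4 < 2)
step 12: [delta@root] false

Answer: false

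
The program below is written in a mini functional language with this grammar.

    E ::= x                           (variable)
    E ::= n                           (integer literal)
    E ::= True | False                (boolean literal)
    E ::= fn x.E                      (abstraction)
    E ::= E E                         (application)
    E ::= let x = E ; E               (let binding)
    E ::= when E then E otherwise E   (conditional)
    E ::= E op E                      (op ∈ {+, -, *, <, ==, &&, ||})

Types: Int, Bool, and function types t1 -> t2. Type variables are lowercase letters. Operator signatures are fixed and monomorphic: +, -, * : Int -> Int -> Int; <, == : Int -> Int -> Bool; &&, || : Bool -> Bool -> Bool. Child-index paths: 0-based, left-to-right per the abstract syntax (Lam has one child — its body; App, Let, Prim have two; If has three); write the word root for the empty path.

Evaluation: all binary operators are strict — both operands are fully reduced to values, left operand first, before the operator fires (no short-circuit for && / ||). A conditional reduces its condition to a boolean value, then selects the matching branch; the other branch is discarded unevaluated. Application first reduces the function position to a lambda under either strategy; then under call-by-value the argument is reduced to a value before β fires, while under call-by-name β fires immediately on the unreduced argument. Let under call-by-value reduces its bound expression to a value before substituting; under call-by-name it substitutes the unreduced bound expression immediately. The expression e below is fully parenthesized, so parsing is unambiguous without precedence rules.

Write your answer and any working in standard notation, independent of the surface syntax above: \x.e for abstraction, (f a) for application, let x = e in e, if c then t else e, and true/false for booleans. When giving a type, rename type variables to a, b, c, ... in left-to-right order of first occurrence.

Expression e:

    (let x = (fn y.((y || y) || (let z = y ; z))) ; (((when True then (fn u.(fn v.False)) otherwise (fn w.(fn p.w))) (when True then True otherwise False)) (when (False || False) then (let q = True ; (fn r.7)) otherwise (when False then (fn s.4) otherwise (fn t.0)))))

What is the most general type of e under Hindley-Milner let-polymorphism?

Derivation:
y : a
  unify a ~ Bool
y : Bool
  unify Bool ~ Bool
  unify Bool ~ Bool
y : Bool
let z : Bool
z : Bool
  unify Bool ~ Bool
\y._ : Bool -> Bool
let x : Bool -> Bool
  unify Bool ~ Bool
\v._ : c -> Bool
\u._ : b -> c -> Bool
w : d
\p._ : e -> d
\w._ : d -> e -> d
  unify b -> c -> Bool ~ d -> e -> d
  unify b ~ d
  unify c -> Bool ~ e -> d
  unify c ~ e
  unify Bool ~ d
  unify Bool ~ Bool
  unify Bool ~ Bool
  unify Bool -> e -> Bool ~ Bool -> f
  unify Bool ~ Bool
  unify e -> Bool ~ f
_ _ : e -> Bool
  unify Bool ~ Bool
  unify Bool ~ Bool
  unify Bool ~ Bool
let q : Bool
\r._ : g -> Int
  unify Bool ~ Bool
\s._ : h -> Int
\t._ : i -> Int
  unify h -> Int ~ i -> Int
  unify h ~ i
  unify Int ~ Int
  unify g -> Int ~ i -> Int
  unify g ~ i
  unify Int ~ Int
  unify e -> Bool ~ (i -> Int) -> j
  unify e ~ i -> Int
  unify Bool ~ j
_ _ : Bool

Answer: Bool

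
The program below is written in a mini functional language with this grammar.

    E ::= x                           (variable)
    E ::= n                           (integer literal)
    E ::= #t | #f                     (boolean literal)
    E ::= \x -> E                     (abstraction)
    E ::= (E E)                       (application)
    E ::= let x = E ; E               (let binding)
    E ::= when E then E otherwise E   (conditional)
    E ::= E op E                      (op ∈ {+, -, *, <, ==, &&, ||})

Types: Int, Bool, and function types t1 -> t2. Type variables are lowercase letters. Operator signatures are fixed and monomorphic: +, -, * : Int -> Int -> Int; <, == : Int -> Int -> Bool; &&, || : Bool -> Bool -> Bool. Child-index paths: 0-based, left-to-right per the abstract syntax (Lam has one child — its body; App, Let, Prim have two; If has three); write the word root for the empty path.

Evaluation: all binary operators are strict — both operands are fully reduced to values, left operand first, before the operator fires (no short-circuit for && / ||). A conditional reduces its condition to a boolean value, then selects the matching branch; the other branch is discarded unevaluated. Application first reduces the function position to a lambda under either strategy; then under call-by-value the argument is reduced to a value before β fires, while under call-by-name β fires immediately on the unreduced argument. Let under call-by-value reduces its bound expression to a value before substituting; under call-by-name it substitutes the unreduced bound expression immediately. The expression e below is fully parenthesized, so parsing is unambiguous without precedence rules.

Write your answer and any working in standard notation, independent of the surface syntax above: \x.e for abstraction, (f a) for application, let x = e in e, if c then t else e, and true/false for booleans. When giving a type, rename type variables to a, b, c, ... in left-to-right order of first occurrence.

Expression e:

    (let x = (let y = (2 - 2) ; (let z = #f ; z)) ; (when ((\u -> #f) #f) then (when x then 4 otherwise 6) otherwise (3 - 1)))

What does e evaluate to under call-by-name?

Derivation:
step 0: (let x = (let y = (2 - 2) in (let z = false in z)) in (if ((\u.false) false) then (if x then 4 else 6) else (3 - 1)))
step 1: [let@root] (if ((\u.false) false) then (if (let y = (2 - 2) in (let z = false in z)) then 4 else 6) else (3 - 1))
step 2: [beta@0] (if false then (if (let y = (2 - 2) in (let z = false in z)) then 4 else 6) else (3 - 1))
step 3: [if@root] (3 - 1)
step 4: [delta@root] 2

Answer: 2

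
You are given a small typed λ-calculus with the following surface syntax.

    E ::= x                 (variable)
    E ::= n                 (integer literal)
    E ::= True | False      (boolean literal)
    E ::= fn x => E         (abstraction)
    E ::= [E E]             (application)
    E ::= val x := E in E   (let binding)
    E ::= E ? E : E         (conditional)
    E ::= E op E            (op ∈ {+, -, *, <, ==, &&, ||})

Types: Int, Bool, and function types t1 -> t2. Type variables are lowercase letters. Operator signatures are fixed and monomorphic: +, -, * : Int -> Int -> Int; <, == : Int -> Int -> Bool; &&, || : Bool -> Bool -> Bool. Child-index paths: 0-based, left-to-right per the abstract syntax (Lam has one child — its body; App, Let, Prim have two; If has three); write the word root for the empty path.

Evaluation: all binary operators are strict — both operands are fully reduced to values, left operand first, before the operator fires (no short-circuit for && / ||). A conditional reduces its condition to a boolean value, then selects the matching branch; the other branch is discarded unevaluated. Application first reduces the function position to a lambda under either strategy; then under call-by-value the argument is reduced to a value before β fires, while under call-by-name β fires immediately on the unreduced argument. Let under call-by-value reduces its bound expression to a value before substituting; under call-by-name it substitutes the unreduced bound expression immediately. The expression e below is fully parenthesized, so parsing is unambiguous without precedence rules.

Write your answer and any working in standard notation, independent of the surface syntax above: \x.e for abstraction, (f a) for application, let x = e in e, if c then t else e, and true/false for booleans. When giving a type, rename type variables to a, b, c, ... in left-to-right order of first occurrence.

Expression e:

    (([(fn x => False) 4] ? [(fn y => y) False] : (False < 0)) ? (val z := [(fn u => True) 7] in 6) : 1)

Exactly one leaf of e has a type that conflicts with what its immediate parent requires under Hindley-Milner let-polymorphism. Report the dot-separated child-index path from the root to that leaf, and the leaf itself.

Answer: 0.2.0 : false

Working:
\x._ : a -> Bool
  unify a -> Bool ~ Int -> b
  unify a ~ Int
  unify Bool ~ b
_ _ : Bool
  unify Bool ~ Bool
y : c
\y._ : c -> c
  unify c -> c ~ Bool -> d
  unify c ~ Bool
  unify Bool ~ d
_ _ : Bool
  unify Bool ~ Int
  FAIL: mismatch Bool ~ Int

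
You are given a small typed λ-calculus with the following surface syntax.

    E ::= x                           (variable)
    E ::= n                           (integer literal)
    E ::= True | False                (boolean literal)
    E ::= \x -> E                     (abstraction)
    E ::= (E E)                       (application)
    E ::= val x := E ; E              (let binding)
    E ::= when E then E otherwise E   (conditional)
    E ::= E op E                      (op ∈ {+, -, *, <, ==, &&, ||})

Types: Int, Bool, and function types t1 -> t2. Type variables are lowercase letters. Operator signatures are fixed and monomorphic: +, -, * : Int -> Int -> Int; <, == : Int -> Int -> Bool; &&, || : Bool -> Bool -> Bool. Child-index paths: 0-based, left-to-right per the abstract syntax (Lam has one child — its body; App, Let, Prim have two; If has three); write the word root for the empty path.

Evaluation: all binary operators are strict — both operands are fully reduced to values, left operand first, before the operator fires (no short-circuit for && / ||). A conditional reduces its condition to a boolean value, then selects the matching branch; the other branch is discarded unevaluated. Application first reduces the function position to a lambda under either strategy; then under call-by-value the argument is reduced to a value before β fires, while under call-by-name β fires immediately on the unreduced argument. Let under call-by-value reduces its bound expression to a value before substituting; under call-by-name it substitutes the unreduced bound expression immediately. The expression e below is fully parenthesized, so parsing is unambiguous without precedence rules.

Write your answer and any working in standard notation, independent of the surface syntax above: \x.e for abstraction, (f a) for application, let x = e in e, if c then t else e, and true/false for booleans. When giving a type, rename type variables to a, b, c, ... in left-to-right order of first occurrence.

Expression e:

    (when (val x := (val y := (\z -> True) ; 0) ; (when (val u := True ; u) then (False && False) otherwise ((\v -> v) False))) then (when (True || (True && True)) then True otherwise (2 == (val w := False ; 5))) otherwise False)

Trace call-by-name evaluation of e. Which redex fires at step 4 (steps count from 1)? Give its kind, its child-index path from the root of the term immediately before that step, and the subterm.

Working:
step 0: (if (let x = (let y = (\z.true) in 0) in (if (let u = true in u) then (false && false) else ((\v.v) false))) then (if (true || (true && true)) then true else (2 == (let w = false in 5))) else false)
step 1: [let@0] (if (if (let u = true in u) then (false && false) else ((\v.v) false)) then (if (true || (true && true)) then true else (2 == (let w = false in 5))) else false)
step 2: [let@0.0] (if (if true then (false && false) else ((\v.v) false)) then (if (true || (true && true)) then true else (2 == (let w = false in 5))) else false)
step 3: [if@0] (if (false && false) then (if (true || (true && true)) then true else (2 == (let w = false in 5))) else false)
step 4: [delta@0] (if false then (if (true || (true && true)) then true else (2 == (let w = false in 5))) else false)

Answer: delta at 0 : (false && false)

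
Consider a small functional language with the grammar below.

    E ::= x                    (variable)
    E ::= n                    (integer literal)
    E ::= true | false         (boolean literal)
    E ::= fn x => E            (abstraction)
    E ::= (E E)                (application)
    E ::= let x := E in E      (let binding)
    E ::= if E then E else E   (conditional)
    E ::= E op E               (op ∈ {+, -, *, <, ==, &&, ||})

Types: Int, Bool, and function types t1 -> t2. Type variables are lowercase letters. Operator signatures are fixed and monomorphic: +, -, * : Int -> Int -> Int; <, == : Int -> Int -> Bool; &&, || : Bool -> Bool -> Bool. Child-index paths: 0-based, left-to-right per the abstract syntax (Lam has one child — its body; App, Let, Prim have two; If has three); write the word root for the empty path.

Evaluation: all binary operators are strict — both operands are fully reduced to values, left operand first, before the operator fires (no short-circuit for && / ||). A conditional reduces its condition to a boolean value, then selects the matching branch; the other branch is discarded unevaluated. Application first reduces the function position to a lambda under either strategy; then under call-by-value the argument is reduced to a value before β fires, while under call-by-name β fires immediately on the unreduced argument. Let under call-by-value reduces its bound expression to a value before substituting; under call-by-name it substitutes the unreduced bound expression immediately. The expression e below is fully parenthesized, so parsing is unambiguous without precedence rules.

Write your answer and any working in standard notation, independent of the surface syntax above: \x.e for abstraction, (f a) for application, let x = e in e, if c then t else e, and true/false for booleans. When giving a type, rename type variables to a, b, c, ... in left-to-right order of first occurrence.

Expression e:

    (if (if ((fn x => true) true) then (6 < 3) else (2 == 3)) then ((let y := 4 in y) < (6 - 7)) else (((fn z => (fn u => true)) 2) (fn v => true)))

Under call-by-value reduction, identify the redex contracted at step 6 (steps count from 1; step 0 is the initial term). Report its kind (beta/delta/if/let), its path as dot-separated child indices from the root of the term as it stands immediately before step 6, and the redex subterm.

Trace:
step 0: (if (if ((\x.true) true) then (6 < 3) else (2 == 3)) then ((let y = 4 in y) < (6 - 7)) else (((\z.(\u.true)) 2) (\v.true)))
step 1: [beta@0.0] (if (if true then (6 < 3) else (2 == 3)) then ((let y = 4 in y) < (6 - 7)) else (((\z.(\u.true)) 2) (\v.true)))
step 2: [if@0] (if (6 < 3) then ((let y = 4 in y) < (6 - 7)) else (((\z.(\u.true)) 2) (\v.true)))
step 3: [delta@0] (if false then ((let y = 4 in y) < (6 - 7)) else (((\z.(\u.true)) 2) (\v.true)))
step 4: [if@root] (((\z.(\u.true)) 2) (\v.true))
step 5: [beta@0] ((\u.true) (\v.true))
step 6: [beta@root] true

Answer: beta at root : ((\u.true) (\v.true))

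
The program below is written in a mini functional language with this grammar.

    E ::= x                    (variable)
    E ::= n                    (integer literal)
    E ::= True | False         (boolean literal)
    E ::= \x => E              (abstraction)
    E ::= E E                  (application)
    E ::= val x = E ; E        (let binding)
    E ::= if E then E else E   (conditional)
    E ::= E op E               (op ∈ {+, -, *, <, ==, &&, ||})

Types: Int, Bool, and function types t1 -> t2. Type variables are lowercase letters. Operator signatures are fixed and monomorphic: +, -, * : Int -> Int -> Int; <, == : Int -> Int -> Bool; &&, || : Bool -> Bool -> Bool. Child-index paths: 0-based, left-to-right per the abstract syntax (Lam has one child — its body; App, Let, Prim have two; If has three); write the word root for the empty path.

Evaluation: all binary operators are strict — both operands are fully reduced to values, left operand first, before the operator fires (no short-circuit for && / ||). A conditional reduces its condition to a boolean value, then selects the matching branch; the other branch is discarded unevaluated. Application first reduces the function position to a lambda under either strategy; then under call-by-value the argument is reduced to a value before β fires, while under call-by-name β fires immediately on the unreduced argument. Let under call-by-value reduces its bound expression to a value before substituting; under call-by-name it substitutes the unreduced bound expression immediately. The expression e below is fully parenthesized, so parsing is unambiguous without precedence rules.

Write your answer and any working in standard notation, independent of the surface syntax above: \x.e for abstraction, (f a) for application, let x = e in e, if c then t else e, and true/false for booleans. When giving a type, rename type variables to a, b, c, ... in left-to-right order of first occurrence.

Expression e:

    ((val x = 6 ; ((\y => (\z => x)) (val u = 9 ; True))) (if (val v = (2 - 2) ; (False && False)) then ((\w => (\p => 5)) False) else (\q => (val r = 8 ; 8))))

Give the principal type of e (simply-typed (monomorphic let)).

Answer: Int

Trace:
let x : Int
x : Int
\z._ : b -> Int
\y._ : a -> b -> Int
let u : Int
  unify a -> b -> Int ~ Bool -> c
  unify a ~ Bool
  unify b -> Int ~ c
_ _ : b -> Int
  unify Int ~ Int
  unify Int ~ Int
let v : Int
  unify Bool ~ Bool
  unify Bool ~ Bool
  unify Bool ~ Bool
\p._ : e -> Int
\w._ : d -> e -> Int
  unify d -> e -> Int ~ Bool -> f
  unify d ~ Bool
  unify e -> Int ~ f
_ _ : e -> Int
let r : Int
\q._ : g -> Int
  unify e -> Int ~ g -> Int
  unify e ~ g
  unify Int ~ Int
  unify b -> Int ~ (g -> Int) -> h
  unify b ~ g -> Int
  unify Int ~ h
_ _ : Int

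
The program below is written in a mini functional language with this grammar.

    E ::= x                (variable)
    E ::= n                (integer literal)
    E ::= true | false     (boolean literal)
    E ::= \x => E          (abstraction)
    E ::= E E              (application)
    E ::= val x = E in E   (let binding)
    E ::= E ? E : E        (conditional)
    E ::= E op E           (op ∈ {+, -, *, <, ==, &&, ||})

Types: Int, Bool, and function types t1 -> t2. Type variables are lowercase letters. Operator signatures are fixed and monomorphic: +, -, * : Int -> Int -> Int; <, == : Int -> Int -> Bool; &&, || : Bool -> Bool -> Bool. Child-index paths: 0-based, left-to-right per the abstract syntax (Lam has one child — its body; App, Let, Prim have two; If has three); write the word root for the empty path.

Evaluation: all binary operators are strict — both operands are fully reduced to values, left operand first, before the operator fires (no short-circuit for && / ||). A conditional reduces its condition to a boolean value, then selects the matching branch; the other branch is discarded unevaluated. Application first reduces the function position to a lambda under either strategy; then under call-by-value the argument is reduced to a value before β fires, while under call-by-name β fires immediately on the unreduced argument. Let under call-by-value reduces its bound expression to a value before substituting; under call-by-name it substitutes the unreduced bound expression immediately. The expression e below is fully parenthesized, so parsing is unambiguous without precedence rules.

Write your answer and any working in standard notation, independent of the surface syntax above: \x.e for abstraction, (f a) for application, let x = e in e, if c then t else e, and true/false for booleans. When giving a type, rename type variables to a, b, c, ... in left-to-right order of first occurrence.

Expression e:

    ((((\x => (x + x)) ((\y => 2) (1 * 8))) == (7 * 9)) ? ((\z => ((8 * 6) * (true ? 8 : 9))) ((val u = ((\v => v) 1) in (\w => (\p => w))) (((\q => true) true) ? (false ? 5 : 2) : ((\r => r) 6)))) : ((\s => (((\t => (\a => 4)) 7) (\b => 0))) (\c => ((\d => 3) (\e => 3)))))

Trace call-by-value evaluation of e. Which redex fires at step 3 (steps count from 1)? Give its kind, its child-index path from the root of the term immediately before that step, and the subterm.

Answer: beta at 0.0 : ((\x.(x + x)) 2)

Derivation:
step 0: (if (((\x.(x + x)) ((\y.2) (1 * 8))) == (7 * 9)) then ((\z.((8 * 6) * (if true then 8 else 9))) ((let u = ((\v.v) 1) in (\w.(\p.w))) (if ((\q.true) true) then (if false then 5 else 2) else ((\r.r) 6)))) else ((\s.(((\t.(\a.4)) 7) (\b.0))) (\c.((\d.3) (\e.3)))))
step 1: [delta@0.0.1.1] (if (((\x.(x + x)) ((\y.2) 8)) == (7 * 9)) then ((\z.((8 * 6) * (if true then 8 else 9))) ((let u = ((\v.v) 1) in (\w.(\p.w))) (if ((\q.true) true) then (if false then 5 else 2) else ((\r.r) 6)))) else ((\s.(((\t.(\a.4)) 7) (\b.0))) (\c.((\d.3) (\e.3)))))
step 2: [beta@0.0.1] (if (((\x.(x + x)) 2) == (7 * 9)) then ((\z.((8 * 6) * (if true then 8 else 9))) ((let u = ((\v.v) 1) in (\w.(\p.w))) (if ((\q.true) true) then (if false then 5 else 2) else ((\r.r) 6)))) else ((\s.(((\t.(\a.4)) 7) (\b.0))) (\c.((\d.3) (\e.3)))))
step 3: [beta@0.0] (if ((2 + 2) == (7 * 9)) then ((\z.((8 * 6) * (if true then 8 else 9))) ((let u = ((\v.v) 1) in (\w.(\p.w))) (if ((\q.true) true) then (if false then 5 else 2) else ((\r.r) 6)))) else ((\s.(((\t.(\a.4)) 7) (\b.0))) (\c.((\d.3) (\e.3)))))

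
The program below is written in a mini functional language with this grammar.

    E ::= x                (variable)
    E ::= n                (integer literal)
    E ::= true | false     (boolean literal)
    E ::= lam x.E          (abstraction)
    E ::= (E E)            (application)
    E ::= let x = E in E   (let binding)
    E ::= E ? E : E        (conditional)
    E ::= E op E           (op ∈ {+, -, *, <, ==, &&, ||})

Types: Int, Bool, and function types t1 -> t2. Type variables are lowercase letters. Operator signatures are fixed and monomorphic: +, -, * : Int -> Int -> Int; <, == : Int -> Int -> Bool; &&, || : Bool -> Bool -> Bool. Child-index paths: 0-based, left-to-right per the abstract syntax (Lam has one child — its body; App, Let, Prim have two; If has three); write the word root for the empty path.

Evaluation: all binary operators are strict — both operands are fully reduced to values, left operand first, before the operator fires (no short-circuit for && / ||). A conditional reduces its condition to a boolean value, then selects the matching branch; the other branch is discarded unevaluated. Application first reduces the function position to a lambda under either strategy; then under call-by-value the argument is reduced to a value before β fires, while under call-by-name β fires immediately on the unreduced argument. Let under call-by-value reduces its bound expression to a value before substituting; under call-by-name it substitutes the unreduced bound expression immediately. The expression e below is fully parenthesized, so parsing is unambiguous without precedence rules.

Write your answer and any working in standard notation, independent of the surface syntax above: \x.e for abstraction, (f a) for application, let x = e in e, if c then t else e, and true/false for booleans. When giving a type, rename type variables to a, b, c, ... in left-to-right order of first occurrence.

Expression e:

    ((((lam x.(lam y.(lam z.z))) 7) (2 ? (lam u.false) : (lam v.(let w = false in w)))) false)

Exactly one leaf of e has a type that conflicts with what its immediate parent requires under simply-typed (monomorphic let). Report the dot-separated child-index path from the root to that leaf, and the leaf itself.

Answer: 0.1.0 : 2

Derivation:
z : c
\z._ : c -> c
\y._ : b -> c -> c
\x._ : a -> b -> c -> c
  unify a -> b -> c -> c ~ Int -> d
  unify a ~ Int
  unify b -> c -> c ~ d
_ _ : b -> c -> c
  unify Int ~ Bool
  FAIL: mismatch Int ~ Bool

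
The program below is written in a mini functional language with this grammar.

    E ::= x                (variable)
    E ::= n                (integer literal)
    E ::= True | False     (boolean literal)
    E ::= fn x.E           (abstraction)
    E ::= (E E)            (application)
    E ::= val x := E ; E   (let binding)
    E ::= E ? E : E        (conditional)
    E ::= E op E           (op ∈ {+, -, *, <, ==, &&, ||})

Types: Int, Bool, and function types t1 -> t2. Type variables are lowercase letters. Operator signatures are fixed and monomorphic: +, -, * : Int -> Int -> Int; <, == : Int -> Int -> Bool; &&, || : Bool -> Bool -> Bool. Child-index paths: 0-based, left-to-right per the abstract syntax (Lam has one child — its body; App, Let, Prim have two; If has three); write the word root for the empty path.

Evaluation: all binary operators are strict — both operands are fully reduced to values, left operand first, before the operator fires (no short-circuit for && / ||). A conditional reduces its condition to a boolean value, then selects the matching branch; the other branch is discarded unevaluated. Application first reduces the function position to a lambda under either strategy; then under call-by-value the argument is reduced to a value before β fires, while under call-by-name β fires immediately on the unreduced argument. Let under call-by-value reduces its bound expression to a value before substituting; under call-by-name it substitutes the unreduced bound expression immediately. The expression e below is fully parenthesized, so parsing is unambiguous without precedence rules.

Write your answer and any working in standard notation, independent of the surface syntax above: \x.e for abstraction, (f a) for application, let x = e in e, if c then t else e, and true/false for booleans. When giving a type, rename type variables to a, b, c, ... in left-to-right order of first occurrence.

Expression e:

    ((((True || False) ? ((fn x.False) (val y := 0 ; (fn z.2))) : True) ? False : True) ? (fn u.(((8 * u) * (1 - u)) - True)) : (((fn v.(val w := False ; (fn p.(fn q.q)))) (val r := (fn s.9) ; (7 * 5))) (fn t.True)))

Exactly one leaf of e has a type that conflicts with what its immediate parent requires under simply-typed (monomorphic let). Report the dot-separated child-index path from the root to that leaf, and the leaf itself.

Answer: 1.0.1 : true

Working:
  unify Bool ~ Bool
  unify Bool ~ Bool
  unify Bool ~ Bool
\x._ : a -> Bool
let y : Int
\z._ : b -> Int
  unify a -> Bool ~ (b -> Int) -> c
  unify a ~ b -> Int
  unify Bool ~ c
_ _ : Bool
  unify Bool ~ Bool
  unify Bool ~ Bool
  unify Bool ~ Bool
  unify Bool ~ Bool
  unify Int ~ Int
u : d
  unify d ~ Int
  unify Int ~ Int
  unify Int ~ Int
u : Int
  unify Int ~ Int
  unify Int ~ Int
  unify Int ~ Int
  unify Bool ~ Int
  FAIL: mismatch Bool ~ Int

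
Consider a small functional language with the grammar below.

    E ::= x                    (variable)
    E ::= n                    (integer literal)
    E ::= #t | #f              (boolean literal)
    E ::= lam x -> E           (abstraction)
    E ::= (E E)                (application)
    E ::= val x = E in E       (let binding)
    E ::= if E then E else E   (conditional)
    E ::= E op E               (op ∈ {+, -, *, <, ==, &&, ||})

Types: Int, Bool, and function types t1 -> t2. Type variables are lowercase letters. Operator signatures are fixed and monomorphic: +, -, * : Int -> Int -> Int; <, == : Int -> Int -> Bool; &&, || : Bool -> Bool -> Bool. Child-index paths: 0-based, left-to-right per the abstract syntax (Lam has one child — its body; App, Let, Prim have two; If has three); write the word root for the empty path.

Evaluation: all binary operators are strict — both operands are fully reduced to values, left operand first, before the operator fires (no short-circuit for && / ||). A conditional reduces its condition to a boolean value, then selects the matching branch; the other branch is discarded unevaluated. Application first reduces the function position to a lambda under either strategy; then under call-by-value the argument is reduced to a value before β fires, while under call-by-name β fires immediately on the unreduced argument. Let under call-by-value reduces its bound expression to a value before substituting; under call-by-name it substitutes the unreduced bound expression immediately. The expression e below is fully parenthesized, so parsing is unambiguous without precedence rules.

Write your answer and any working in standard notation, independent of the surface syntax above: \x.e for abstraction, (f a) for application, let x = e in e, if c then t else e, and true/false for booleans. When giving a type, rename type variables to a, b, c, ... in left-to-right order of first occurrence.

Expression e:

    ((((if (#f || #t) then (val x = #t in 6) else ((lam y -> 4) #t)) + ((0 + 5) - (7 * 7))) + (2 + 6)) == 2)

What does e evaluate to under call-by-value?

Answer: false

Derivation:
step 0: ((((if (false || true) then (let x = true in 6) else ((\y.4) true)) + ((0 + 5) - (7 * 7))) + (2 + 6)) == 2)
step 1: [delta@0.0.0.0] ((((if true then (let x = true in 6) else ((\y.4) true)) + ((0 + 5) - (7 * 7))) + (2 + 6)) == 2)
step 2: [if@0.0.0] ((((let x = true in 6) + ((0 + 5) - (7 * 7))) + (2 + 6)) == 2)
step 3: [let@0.0.0] (((6 + ((0 + 5) - (7 * 7))) + (2 + 6)) == 2)
step 4: [delta@0.0.1.0] (((6 + (5 - (7 * 7))) + (2 + 6)) == 2)
step 5: [delta@0.0.1.1] (((6 + (5 - 49)) + (2 + 6)) == 2)
step 6: [delta@0.0.1] (((6 + -44) + (2 + 6)) == 2)
step 7: [delta@0.0] ((-38 + (2 + 6)) == 2)
step 8: [delta@0.1] ((-38 + 8) == 2)
step 9: [delta@0] (-30 == 2)
step 10: [delta@root] false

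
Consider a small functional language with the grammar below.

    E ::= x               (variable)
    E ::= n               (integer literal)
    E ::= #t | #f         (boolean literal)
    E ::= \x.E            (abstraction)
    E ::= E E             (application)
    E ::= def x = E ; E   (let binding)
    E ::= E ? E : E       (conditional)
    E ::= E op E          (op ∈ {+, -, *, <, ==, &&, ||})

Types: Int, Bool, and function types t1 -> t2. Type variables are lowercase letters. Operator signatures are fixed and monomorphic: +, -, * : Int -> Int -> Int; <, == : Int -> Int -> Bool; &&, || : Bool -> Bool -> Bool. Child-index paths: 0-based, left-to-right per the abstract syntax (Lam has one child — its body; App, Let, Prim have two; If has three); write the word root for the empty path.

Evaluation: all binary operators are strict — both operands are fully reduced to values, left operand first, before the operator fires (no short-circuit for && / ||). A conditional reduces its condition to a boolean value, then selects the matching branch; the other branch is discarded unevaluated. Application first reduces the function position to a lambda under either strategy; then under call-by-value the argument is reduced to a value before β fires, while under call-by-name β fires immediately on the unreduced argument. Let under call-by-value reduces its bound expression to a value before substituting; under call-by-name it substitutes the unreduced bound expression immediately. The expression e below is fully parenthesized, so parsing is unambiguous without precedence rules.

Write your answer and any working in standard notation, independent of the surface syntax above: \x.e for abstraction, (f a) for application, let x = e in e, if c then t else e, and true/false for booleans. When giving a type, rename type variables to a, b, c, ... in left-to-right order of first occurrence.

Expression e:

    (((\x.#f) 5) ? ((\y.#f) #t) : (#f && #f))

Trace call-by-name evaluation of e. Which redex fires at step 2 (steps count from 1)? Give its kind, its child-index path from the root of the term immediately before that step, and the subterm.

Answer: if at root : (if false then ((\y.false) true) else (false && false))

Derivation:
step 0: (if ((\x.false) 5) then ((\y.false) true) else (false && false))
step 1: [beta@0] (if false then ((\y.false) true) else (false && false))
step 2: [if@root] (false && false)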